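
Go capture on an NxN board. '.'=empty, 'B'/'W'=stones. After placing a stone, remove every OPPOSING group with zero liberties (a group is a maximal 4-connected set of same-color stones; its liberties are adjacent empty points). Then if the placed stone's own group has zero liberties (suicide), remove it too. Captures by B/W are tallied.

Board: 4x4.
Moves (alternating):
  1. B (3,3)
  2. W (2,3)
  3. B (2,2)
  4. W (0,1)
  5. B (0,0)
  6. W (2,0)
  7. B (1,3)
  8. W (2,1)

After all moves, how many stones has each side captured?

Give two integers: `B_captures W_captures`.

Answer: 1 0

Derivation:
Move 1: B@(3,3) -> caps B=0 W=0
Move 2: W@(2,3) -> caps B=0 W=0
Move 3: B@(2,2) -> caps B=0 W=0
Move 4: W@(0,1) -> caps B=0 W=0
Move 5: B@(0,0) -> caps B=0 W=0
Move 6: W@(2,0) -> caps B=0 W=0
Move 7: B@(1,3) -> caps B=1 W=0
Move 8: W@(2,1) -> caps B=1 W=0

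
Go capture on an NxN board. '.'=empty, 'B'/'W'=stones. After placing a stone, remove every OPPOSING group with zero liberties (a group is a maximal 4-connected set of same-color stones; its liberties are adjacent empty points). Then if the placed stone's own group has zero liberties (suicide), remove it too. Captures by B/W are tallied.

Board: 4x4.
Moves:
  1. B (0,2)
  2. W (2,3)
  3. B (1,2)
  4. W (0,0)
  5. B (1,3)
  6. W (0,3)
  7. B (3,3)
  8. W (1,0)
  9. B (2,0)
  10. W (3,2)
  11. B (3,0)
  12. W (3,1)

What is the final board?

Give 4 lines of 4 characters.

Move 1: B@(0,2) -> caps B=0 W=0
Move 2: W@(2,3) -> caps B=0 W=0
Move 3: B@(1,2) -> caps B=0 W=0
Move 4: W@(0,0) -> caps B=0 W=0
Move 5: B@(1,3) -> caps B=0 W=0
Move 6: W@(0,3) -> caps B=0 W=0
Move 7: B@(3,3) -> caps B=0 W=0
Move 8: W@(1,0) -> caps B=0 W=0
Move 9: B@(2,0) -> caps B=0 W=0
Move 10: W@(3,2) -> caps B=0 W=1
Move 11: B@(3,0) -> caps B=0 W=1
Move 12: W@(3,1) -> caps B=0 W=1

Answer: W.B.
W.BB
B..W
BWW.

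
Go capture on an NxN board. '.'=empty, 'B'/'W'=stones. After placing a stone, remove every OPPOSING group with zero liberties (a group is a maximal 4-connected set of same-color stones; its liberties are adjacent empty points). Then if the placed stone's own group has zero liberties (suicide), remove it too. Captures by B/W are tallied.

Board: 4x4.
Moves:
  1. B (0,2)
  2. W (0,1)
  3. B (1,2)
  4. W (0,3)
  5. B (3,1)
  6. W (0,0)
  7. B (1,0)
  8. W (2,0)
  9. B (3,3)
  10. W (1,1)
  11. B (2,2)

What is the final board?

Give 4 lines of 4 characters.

Answer: WWBW
.WB.
W.B.
.B.B

Derivation:
Move 1: B@(0,2) -> caps B=0 W=0
Move 2: W@(0,1) -> caps B=0 W=0
Move 3: B@(1,2) -> caps B=0 W=0
Move 4: W@(0,3) -> caps B=0 W=0
Move 5: B@(3,1) -> caps B=0 W=0
Move 6: W@(0,0) -> caps B=0 W=0
Move 7: B@(1,0) -> caps B=0 W=0
Move 8: W@(2,0) -> caps B=0 W=0
Move 9: B@(3,3) -> caps B=0 W=0
Move 10: W@(1,1) -> caps B=0 W=1
Move 11: B@(2,2) -> caps B=0 W=1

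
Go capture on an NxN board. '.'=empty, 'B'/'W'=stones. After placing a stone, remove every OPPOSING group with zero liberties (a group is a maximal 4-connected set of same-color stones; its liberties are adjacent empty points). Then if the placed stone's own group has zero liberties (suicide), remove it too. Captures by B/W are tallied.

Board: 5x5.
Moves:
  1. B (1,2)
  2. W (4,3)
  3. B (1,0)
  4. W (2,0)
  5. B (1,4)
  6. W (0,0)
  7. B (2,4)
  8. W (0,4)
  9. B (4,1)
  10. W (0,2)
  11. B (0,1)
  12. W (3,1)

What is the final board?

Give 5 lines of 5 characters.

Move 1: B@(1,2) -> caps B=0 W=0
Move 2: W@(4,3) -> caps B=0 W=0
Move 3: B@(1,0) -> caps B=0 W=0
Move 4: W@(2,0) -> caps B=0 W=0
Move 5: B@(1,4) -> caps B=0 W=0
Move 6: W@(0,0) -> caps B=0 W=0
Move 7: B@(2,4) -> caps B=0 W=0
Move 8: W@(0,4) -> caps B=0 W=0
Move 9: B@(4,1) -> caps B=0 W=0
Move 10: W@(0,2) -> caps B=0 W=0
Move 11: B@(0,1) -> caps B=1 W=0
Move 12: W@(3,1) -> caps B=1 W=0

Answer: .BW.W
B.B.B
W...B
.W...
.B.W.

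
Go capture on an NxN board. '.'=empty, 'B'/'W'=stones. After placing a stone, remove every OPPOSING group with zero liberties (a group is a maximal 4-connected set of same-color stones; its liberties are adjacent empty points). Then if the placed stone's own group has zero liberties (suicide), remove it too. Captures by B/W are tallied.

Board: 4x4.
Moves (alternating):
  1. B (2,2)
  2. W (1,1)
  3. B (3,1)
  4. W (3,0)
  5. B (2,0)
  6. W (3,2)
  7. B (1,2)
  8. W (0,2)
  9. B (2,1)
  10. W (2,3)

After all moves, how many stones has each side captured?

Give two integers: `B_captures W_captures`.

Move 1: B@(2,2) -> caps B=0 W=0
Move 2: W@(1,1) -> caps B=0 W=0
Move 3: B@(3,1) -> caps B=0 W=0
Move 4: W@(3,0) -> caps B=0 W=0
Move 5: B@(2,0) -> caps B=1 W=0
Move 6: W@(3,2) -> caps B=1 W=0
Move 7: B@(1,2) -> caps B=1 W=0
Move 8: W@(0,2) -> caps B=1 W=0
Move 9: B@(2,1) -> caps B=1 W=0
Move 10: W@(2,3) -> caps B=1 W=0

Answer: 1 0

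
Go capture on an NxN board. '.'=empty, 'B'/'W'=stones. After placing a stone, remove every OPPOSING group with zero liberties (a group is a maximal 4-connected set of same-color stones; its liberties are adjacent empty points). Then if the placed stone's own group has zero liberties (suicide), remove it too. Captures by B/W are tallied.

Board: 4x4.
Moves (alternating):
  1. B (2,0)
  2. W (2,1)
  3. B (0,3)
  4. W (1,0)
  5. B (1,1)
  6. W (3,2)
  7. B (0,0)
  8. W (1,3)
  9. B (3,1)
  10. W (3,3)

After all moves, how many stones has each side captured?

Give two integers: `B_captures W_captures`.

Move 1: B@(2,0) -> caps B=0 W=0
Move 2: W@(2,1) -> caps B=0 W=0
Move 3: B@(0,3) -> caps B=0 W=0
Move 4: W@(1,0) -> caps B=0 W=0
Move 5: B@(1,1) -> caps B=0 W=0
Move 6: W@(3,2) -> caps B=0 W=0
Move 7: B@(0,0) -> caps B=1 W=0
Move 8: W@(1,3) -> caps B=1 W=0
Move 9: B@(3,1) -> caps B=1 W=0
Move 10: W@(3,3) -> caps B=1 W=0

Answer: 1 0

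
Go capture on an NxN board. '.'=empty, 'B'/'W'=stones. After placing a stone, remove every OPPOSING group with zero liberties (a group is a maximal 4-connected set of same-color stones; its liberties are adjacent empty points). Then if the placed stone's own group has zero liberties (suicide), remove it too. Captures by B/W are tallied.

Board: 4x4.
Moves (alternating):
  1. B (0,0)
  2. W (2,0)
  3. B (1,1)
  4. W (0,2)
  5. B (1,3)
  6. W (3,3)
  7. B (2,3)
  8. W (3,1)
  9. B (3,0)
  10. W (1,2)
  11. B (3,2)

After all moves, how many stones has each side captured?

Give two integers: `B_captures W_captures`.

Answer: 1 0

Derivation:
Move 1: B@(0,0) -> caps B=0 W=0
Move 2: W@(2,0) -> caps B=0 W=0
Move 3: B@(1,1) -> caps B=0 W=0
Move 4: W@(0,2) -> caps B=0 W=0
Move 5: B@(1,3) -> caps B=0 W=0
Move 6: W@(3,3) -> caps B=0 W=0
Move 7: B@(2,3) -> caps B=0 W=0
Move 8: W@(3,1) -> caps B=0 W=0
Move 9: B@(3,0) -> caps B=0 W=0
Move 10: W@(1,2) -> caps B=0 W=0
Move 11: B@(3,2) -> caps B=1 W=0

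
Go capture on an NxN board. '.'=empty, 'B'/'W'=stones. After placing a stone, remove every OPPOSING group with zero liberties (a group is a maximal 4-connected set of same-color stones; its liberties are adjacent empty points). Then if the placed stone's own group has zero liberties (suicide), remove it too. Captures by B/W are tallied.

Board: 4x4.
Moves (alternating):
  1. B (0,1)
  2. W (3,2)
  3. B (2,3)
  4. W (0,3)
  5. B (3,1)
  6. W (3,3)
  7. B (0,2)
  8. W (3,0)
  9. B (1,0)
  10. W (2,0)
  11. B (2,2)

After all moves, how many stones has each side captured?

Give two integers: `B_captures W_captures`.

Answer: 2 0

Derivation:
Move 1: B@(0,1) -> caps B=0 W=0
Move 2: W@(3,2) -> caps B=0 W=0
Move 3: B@(2,3) -> caps B=0 W=0
Move 4: W@(0,3) -> caps B=0 W=0
Move 5: B@(3,1) -> caps B=0 W=0
Move 6: W@(3,3) -> caps B=0 W=0
Move 7: B@(0,2) -> caps B=0 W=0
Move 8: W@(3,0) -> caps B=0 W=0
Move 9: B@(1,0) -> caps B=0 W=0
Move 10: W@(2,0) -> caps B=0 W=0
Move 11: B@(2,2) -> caps B=2 W=0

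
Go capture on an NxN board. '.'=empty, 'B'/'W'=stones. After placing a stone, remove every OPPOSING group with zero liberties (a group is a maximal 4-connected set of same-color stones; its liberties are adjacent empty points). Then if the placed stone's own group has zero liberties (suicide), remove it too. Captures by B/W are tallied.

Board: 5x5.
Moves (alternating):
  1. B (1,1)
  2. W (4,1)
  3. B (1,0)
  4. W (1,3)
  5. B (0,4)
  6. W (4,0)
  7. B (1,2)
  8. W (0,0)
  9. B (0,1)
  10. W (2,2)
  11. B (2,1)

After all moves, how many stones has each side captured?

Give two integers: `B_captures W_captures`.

Move 1: B@(1,1) -> caps B=0 W=0
Move 2: W@(4,1) -> caps B=0 W=0
Move 3: B@(1,0) -> caps B=0 W=0
Move 4: W@(1,3) -> caps B=0 W=0
Move 5: B@(0,4) -> caps B=0 W=0
Move 6: W@(4,0) -> caps B=0 W=0
Move 7: B@(1,2) -> caps B=0 W=0
Move 8: W@(0,0) -> caps B=0 W=0
Move 9: B@(0,1) -> caps B=1 W=0
Move 10: W@(2,2) -> caps B=1 W=0
Move 11: B@(2,1) -> caps B=1 W=0

Answer: 1 0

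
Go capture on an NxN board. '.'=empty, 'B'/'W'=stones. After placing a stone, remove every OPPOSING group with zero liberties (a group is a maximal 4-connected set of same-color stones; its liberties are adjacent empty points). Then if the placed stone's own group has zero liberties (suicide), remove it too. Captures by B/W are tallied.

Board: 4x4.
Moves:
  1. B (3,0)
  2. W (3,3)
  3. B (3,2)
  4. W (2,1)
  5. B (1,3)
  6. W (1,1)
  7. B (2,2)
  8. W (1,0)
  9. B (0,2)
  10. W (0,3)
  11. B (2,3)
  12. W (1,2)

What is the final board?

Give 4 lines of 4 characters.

Move 1: B@(3,0) -> caps B=0 W=0
Move 2: W@(3,3) -> caps B=0 W=0
Move 3: B@(3,2) -> caps B=0 W=0
Move 4: W@(2,1) -> caps B=0 W=0
Move 5: B@(1,3) -> caps B=0 W=0
Move 6: W@(1,1) -> caps B=0 W=0
Move 7: B@(2,2) -> caps B=0 W=0
Move 8: W@(1,0) -> caps B=0 W=0
Move 9: B@(0,2) -> caps B=0 W=0
Move 10: W@(0,3) -> caps B=0 W=0
Move 11: B@(2,3) -> caps B=1 W=0
Move 12: W@(1,2) -> caps B=1 W=0

Answer: ..B.
WWWB
.WBB
B.B.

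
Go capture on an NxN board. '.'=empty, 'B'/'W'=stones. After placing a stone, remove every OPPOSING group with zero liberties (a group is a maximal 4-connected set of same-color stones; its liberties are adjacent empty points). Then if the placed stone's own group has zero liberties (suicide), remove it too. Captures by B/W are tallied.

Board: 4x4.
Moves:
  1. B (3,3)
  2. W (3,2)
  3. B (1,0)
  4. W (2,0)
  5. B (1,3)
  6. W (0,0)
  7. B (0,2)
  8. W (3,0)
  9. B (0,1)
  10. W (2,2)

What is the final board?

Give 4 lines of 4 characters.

Move 1: B@(3,3) -> caps B=0 W=0
Move 2: W@(3,2) -> caps B=0 W=0
Move 3: B@(1,0) -> caps B=0 W=0
Move 4: W@(2,0) -> caps B=0 W=0
Move 5: B@(1,3) -> caps B=0 W=0
Move 6: W@(0,0) -> caps B=0 W=0
Move 7: B@(0,2) -> caps B=0 W=0
Move 8: W@(3,0) -> caps B=0 W=0
Move 9: B@(0,1) -> caps B=1 W=0
Move 10: W@(2,2) -> caps B=1 W=0

Answer: .BB.
B..B
W.W.
W.WB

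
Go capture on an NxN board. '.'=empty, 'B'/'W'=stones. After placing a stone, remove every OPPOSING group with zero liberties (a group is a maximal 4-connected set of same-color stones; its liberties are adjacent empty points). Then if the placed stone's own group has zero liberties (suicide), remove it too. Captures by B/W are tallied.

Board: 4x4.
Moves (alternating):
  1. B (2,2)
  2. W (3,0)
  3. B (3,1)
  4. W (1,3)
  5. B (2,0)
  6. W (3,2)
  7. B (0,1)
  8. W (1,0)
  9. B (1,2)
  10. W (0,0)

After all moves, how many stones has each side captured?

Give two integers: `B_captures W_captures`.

Answer: 1 0

Derivation:
Move 1: B@(2,2) -> caps B=0 W=0
Move 2: W@(3,0) -> caps B=0 W=0
Move 3: B@(3,1) -> caps B=0 W=0
Move 4: W@(1,3) -> caps B=0 W=0
Move 5: B@(2,0) -> caps B=1 W=0
Move 6: W@(3,2) -> caps B=1 W=0
Move 7: B@(0,1) -> caps B=1 W=0
Move 8: W@(1,0) -> caps B=1 W=0
Move 9: B@(1,2) -> caps B=1 W=0
Move 10: W@(0,0) -> caps B=1 W=0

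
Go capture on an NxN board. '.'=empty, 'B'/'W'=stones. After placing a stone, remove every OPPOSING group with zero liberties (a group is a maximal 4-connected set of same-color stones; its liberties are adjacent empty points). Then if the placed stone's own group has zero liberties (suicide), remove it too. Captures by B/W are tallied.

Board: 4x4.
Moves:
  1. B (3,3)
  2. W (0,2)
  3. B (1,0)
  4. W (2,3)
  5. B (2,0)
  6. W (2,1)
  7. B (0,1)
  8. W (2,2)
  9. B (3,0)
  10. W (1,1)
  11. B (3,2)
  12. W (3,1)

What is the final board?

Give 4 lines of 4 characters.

Answer: .BW.
BW..
BWWW
BW..

Derivation:
Move 1: B@(3,3) -> caps B=0 W=0
Move 2: W@(0,2) -> caps B=0 W=0
Move 3: B@(1,0) -> caps B=0 W=0
Move 4: W@(2,3) -> caps B=0 W=0
Move 5: B@(2,0) -> caps B=0 W=0
Move 6: W@(2,1) -> caps B=0 W=0
Move 7: B@(0,1) -> caps B=0 W=0
Move 8: W@(2,2) -> caps B=0 W=0
Move 9: B@(3,0) -> caps B=0 W=0
Move 10: W@(1,1) -> caps B=0 W=0
Move 11: B@(3,2) -> caps B=0 W=0
Move 12: W@(3,1) -> caps B=0 W=2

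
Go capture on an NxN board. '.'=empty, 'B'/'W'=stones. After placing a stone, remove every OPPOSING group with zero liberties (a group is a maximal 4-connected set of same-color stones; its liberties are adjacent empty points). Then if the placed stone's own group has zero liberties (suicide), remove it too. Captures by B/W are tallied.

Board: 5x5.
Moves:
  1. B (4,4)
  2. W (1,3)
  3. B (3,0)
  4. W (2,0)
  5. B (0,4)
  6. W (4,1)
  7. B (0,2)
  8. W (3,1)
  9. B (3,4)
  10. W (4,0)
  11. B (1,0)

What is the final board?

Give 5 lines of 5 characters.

Move 1: B@(4,4) -> caps B=0 W=0
Move 2: W@(1,3) -> caps B=0 W=0
Move 3: B@(3,0) -> caps B=0 W=0
Move 4: W@(2,0) -> caps B=0 W=0
Move 5: B@(0,4) -> caps B=0 W=0
Move 6: W@(4,1) -> caps B=0 W=0
Move 7: B@(0,2) -> caps B=0 W=0
Move 8: W@(3,1) -> caps B=0 W=0
Move 9: B@(3,4) -> caps B=0 W=0
Move 10: W@(4,0) -> caps B=0 W=1
Move 11: B@(1,0) -> caps B=0 W=1

Answer: ..B.B
B..W.
W....
.W..B
WW..B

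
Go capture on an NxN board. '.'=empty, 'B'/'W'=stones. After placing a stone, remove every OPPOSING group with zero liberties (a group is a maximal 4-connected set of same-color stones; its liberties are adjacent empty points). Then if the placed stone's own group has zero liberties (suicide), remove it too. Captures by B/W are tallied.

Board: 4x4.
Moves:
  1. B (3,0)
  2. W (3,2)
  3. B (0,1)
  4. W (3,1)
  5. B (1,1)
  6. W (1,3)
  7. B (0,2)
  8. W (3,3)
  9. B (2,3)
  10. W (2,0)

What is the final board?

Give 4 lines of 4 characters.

Move 1: B@(3,0) -> caps B=0 W=0
Move 2: W@(3,2) -> caps B=0 W=0
Move 3: B@(0,1) -> caps B=0 W=0
Move 4: W@(3,1) -> caps B=0 W=0
Move 5: B@(1,1) -> caps B=0 W=0
Move 6: W@(1,3) -> caps B=0 W=0
Move 7: B@(0,2) -> caps B=0 W=0
Move 8: W@(3,3) -> caps B=0 W=0
Move 9: B@(2,3) -> caps B=0 W=0
Move 10: W@(2,0) -> caps B=0 W=1

Answer: .BB.
.B.W
W..B
.WWW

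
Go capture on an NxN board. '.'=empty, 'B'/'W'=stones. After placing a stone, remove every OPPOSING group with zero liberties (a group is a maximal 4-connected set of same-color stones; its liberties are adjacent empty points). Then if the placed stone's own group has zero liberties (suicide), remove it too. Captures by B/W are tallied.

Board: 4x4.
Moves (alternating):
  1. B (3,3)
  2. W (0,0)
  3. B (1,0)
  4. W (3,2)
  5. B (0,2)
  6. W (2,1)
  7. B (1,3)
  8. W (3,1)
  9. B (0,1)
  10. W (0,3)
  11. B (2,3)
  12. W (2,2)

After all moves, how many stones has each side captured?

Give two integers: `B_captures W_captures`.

Answer: 1 0

Derivation:
Move 1: B@(3,3) -> caps B=0 W=0
Move 2: W@(0,0) -> caps B=0 W=0
Move 3: B@(1,0) -> caps B=0 W=0
Move 4: W@(3,2) -> caps B=0 W=0
Move 5: B@(0,2) -> caps B=0 W=0
Move 6: W@(2,1) -> caps B=0 W=0
Move 7: B@(1,3) -> caps B=0 W=0
Move 8: W@(3,1) -> caps B=0 W=0
Move 9: B@(0,1) -> caps B=1 W=0
Move 10: W@(0,3) -> caps B=1 W=0
Move 11: B@(2,3) -> caps B=1 W=0
Move 12: W@(2,2) -> caps B=1 W=0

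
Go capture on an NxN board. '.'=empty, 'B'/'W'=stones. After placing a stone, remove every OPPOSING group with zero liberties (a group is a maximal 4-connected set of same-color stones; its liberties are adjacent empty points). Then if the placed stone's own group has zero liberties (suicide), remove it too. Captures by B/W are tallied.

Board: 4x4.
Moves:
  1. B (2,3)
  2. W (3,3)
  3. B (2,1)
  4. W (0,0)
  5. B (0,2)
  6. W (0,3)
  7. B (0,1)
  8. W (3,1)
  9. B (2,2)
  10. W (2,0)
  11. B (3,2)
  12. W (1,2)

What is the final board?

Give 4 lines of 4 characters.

Answer: WBBW
..W.
WBBB
.WB.

Derivation:
Move 1: B@(2,3) -> caps B=0 W=0
Move 2: W@(3,3) -> caps B=0 W=0
Move 3: B@(2,1) -> caps B=0 W=0
Move 4: W@(0,0) -> caps B=0 W=0
Move 5: B@(0,2) -> caps B=0 W=0
Move 6: W@(0,3) -> caps B=0 W=0
Move 7: B@(0,1) -> caps B=0 W=0
Move 8: W@(3,1) -> caps B=0 W=0
Move 9: B@(2,2) -> caps B=0 W=0
Move 10: W@(2,0) -> caps B=0 W=0
Move 11: B@(3,2) -> caps B=1 W=0
Move 12: W@(1,2) -> caps B=1 W=0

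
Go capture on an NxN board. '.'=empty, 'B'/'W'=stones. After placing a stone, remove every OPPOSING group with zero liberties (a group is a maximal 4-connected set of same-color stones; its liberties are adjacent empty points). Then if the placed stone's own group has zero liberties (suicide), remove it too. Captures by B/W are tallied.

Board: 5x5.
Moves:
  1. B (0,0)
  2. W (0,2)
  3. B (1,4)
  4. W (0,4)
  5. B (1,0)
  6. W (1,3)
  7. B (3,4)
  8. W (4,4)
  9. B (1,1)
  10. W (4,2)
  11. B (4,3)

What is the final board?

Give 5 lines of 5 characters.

Move 1: B@(0,0) -> caps B=0 W=0
Move 2: W@(0,2) -> caps B=0 W=0
Move 3: B@(1,4) -> caps B=0 W=0
Move 4: W@(0,4) -> caps B=0 W=0
Move 5: B@(1,0) -> caps B=0 W=0
Move 6: W@(1,3) -> caps B=0 W=0
Move 7: B@(3,4) -> caps B=0 W=0
Move 8: W@(4,4) -> caps B=0 W=0
Move 9: B@(1,1) -> caps B=0 W=0
Move 10: W@(4,2) -> caps B=0 W=0
Move 11: B@(4,3) -> caps B=1 W=0

Answer: B.W.W
BB.WB
.....
....B
..WB.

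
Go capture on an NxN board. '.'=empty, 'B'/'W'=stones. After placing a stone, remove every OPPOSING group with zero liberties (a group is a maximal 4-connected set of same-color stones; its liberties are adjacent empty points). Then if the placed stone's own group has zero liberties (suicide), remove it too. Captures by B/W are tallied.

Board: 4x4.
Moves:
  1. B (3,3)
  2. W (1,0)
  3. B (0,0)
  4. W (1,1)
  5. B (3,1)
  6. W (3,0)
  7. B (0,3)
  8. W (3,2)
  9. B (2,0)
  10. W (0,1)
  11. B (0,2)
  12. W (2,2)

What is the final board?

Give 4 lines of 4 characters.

Answer: .WBB
WW..
B.W.
.BWB

Derivation:
Move 1: B@(3,3) -> caps B=0 W=0
Move 2: W@(1,0) -> caps B=0 W=0
Move 3: B@(0,0) -> caps B=0 W=0
Move 4: W@(1,1) -> caps B=0 W=0
Move 5: B@(3,1) -> caps B=0 W=0
Move 6: W@(3,0) -> caps B=0 W=0
Move 7: B@(0,3) -> caps B=0 W=0
Move 8: W@(3,2) -> caps B=0 W=0
Move 9: B@(2,0) -> caps B=1 W=0
Move 10: W@(0,1) -> caps B=1 W=1
Move 11: B@(0,2) -> caps B=1 W=1
Move 12: W@(2,2) -> caps B=1 W=1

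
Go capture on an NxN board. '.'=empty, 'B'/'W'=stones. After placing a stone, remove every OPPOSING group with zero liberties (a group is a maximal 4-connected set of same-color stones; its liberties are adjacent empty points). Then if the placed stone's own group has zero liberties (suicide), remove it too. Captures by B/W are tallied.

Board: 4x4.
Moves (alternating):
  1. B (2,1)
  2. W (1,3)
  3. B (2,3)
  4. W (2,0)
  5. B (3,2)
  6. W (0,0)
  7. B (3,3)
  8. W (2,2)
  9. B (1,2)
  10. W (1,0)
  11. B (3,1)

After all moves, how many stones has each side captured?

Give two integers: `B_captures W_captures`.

Move 1: B@(2,1) -> caps B=0 W=0
Move 2: W@(1,3) -> caps B=0 W=0
Move 3: B@(2,3) -> caps B=0 W=0
Move 4: W@(2,0) -> caps B=0 W=0
Move 5: B@(3,2) -> caps B=0 W=0
Move 6: W@(0,0) -> caps B=0 W=0
Move 7: B@(3,3) -> caps B=0 W=0
Move 8: W@(2,2) -> caps B=0 W=0
Move 9: B@(1,2) -> caps B=1 W=0
Move 10: W@(1,0) -> caps B=1 W=0
Move 11: B@(3,1) -> caps B=1 W=0

Answer: 1 0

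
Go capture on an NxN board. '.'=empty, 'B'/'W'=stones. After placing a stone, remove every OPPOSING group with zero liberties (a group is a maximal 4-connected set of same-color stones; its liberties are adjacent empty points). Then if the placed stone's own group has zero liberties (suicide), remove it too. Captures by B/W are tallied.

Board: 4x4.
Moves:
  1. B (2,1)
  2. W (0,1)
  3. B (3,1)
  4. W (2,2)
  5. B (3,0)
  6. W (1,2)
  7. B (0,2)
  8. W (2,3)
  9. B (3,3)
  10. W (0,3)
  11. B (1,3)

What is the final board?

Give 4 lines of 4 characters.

Move 1: B@(2,1) -> caps B=0 W=0
Move 2: W@(0,1) -> caps B=0 W=0
Move 3: B@(3,1) -> caps B=0 W=0
Move 4: W@(2,2) -> caps B=0 W=0
Move 5: B@(3,0) -> caps B=0 W=0
Move 6: W@(1,2) -> caps B=0 W=0
Move 7: B@(0,2) -> caps B=0 W=0
Move 8: W@(2,3) -> caps B=0 W=0
Move 9: B@(3,3) -> caps B=0 W=0
Move 10: W@(0,3) -> caps B=0 W=1
Move 11: B@(1,3) -> caps B=0 W=1

Answer: .W.W
..W.
.BWW
BB.B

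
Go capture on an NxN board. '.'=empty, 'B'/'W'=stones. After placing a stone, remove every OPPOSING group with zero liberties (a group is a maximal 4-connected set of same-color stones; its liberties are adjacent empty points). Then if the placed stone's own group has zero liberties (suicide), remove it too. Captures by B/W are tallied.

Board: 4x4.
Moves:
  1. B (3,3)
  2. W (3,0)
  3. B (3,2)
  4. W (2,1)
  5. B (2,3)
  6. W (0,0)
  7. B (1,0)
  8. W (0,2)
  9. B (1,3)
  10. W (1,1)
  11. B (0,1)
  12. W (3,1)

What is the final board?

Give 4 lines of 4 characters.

Answer: .BW.
BW.B
.W.B
WWBB

Derivation:
Move 1: B@(3,3) -> caps B=0 W=0
Move 2: W@(3,0) -> caps B=0 W=0
Move 3: B@(3,2) -> caps B=0 W=0
Move 4: W@(2,1) -> caps B=0 W=0
Move 5: B@(2,3) -> caps B=0 W=0
Move 6: W@(0,0) -> caps B=0 W=0
Move 7: B@(1,0) -> caps B=0 W=0
Move 8: W@(0,2) -> caps B=0 W=0
Move 9: B@(1,3) -> caps B=0 W=0
Move 10: W@(1,1) -> caps B=0 W=0
Move 11: B@(0,1) -> caps B=1 W=0
Move 12: W@(3,1) -> caps B=1 W=0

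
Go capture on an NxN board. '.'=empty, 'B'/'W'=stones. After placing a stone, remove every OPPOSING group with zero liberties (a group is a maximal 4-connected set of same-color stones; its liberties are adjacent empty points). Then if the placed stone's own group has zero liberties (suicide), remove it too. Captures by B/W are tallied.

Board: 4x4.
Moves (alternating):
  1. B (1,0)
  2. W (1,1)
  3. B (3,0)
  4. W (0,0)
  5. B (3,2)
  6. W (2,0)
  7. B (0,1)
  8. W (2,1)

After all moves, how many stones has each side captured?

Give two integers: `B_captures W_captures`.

Move 1: B@(1,0) -> caps B=0 W=0
Move 2: W@(1,1) -> caps B=0 W=0
Move 3: B@(3,0) -> caps B=0 W=0
Move 4: W@(0,0) -> caps B=0 W=0
Move 5: B@(3,2) -> caps B=0 W=0
Move 6: W@(2,0) -> caps B=0 W=1
Move 7: B@(0,1) -> caps B=0 W=1
Move 8: W@(2,1) -> caps B=0 W=1

Answer: 0 1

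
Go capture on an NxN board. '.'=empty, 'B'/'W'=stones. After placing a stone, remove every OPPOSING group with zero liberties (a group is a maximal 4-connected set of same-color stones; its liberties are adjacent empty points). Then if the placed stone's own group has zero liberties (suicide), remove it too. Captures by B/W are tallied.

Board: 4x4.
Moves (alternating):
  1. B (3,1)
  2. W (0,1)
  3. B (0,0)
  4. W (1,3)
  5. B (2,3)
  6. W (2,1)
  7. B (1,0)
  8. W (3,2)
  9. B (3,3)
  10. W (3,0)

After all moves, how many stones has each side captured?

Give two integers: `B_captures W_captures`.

Move 1: B@(3,1) -> caps B=0 W=0
Move 2: W@(0,1) -> caps B=0 W=0
Move 3: B@(0,0) -> caps B=0 W=0
Move 4: W@(1,3) -> caps B=0 W=0
Move 5: B@(2,3) -> caps B=0 W=0
Move 6: W@(2,1) -> caps B=0 W=0
Move 7: B@(1,0) -> caps B=0 W=0
Move 8: W@(3,2) -> caps B=0 W=0
Move 9: B@(3,3) -> caps B=0 W=0
Move 10: W@(3,0) -> caps B=0 W=1

Answer: 0 1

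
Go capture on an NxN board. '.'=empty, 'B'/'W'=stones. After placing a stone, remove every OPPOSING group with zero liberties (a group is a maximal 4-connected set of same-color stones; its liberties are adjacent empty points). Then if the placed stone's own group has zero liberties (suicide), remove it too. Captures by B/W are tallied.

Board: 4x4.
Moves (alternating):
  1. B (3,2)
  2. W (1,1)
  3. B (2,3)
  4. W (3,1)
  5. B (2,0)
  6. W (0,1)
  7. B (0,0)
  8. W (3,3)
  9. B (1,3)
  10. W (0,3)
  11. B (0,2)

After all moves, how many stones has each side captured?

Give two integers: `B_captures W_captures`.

Answer: 1 0

Derivation:
Move 1: B@(3,2) -> caps B=0 W=0
Move 2: W@(1,1) -> caps B=0 W=0
Move 3: B@(2,3) -> caps B=0 W=0
Move 4: W@(3,1) -> caps B=0 W=0
Move 5: B@(2,0) -> caps B=0 W=0
Move 6: W@(0,1) -> caps B=0 W=0
Move 7: B@(0,0) -> caps B=0 W=0
Move 8: W@(3,3) -> caps B=0 W=0
Move 9: B@(1,3) -> caps B=0 W=0
Move 10: W@(0,3) -> caps B=0 W=0
Move 11: B@(0,2) -> caps B=1 W=0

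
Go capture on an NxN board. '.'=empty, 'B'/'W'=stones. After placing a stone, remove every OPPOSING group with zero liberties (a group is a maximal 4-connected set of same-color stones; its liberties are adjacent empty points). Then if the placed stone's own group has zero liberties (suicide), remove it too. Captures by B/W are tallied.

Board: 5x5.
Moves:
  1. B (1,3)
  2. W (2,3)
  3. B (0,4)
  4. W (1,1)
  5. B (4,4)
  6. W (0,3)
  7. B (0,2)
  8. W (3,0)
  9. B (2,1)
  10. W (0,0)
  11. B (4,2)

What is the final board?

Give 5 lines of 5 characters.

Answer: W.B.B
.W.B.
.B.W.
W....
..B.B

Derivation:
Move 1: B@(1,3) -> caps B=0 W=0
Move 2: W@(2,3) -> caps B=0 W=0
Move 3: B@(0,4) -> caps B=0 W=0
Move 4: W@(1,1) -> caps B=0 W=0
Move 5: B@(4,4) -> caps B=0 W=0
Move 6: W@(0,3) -> caps B=0 W=0
Move 7: B@(0,2) -> caps B=1 W=0
Move 8: W@(3,0) -> caps B=1 W=0
Move 9: B@(2,1) -> caps B=1 W=0
Move 10: W@(0,0) -> caps B=1 W=0
Move 11: B@(4,2) -> caps B=1 W=0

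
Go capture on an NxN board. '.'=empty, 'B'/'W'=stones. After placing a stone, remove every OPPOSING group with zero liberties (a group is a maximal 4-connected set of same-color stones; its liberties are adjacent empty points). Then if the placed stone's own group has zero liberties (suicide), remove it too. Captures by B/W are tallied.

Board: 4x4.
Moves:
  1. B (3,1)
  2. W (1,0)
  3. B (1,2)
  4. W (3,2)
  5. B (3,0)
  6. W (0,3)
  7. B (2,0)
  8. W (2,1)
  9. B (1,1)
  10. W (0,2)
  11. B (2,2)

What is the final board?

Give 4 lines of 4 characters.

Answer: ..WW
WBB.
.WB.
..W.

Derivation:
Move 1: B@(3,1) -> caps B=0 W=0
Move 2: W@(1,0) -> caps B=0 W=0
Move 3: B@(1,2) -> caps B=0 W=0
Move 4: W@(3,2) -> caps B=0 W=0
Move 5: B@(3,0) -> caps B=0 W=0
Move 6: W@(0,3) -> caps B=0 W=0
Move 7: B@(2,0) -> caps B=0 W=0
Move 8: W@(2,1) -> caps B=0 W=3
Move 9: B@(1,1) -> caps B=0 W=3
Move 10: W@(0,2) -> caps B=0 W=3
Move 11: B@(2,2) -> caps B=0 W=3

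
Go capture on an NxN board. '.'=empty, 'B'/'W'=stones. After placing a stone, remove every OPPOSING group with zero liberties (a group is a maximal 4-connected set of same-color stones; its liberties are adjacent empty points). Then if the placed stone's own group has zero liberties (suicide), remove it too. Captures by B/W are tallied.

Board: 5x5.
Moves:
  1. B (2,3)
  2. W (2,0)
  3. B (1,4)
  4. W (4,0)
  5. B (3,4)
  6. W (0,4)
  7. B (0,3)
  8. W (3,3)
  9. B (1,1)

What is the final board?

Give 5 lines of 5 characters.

Answer: ...B.
.B..B
W..B.
...WB
W....

Derivation:
Move 1: B@(2,3) -> caps B=0 W=0
Move 2: W@(2,0) -> caps B=0 W=0
Move 3: B@(1,4) -> caps B=0 W=0
Move 4: W@(4,0) -> caps B=0 W=0
Move 5: B@(3,4) -> caps B=0 W=0
Move 6: W@(0,4) -> caps B=0 W=0
Move 7: B@(0,3) -> caps B=1 W=0
Move 8: W@(3,3) -> caps B=1 W=0
Move 9: B@(1,1) -> caps B=1 W=0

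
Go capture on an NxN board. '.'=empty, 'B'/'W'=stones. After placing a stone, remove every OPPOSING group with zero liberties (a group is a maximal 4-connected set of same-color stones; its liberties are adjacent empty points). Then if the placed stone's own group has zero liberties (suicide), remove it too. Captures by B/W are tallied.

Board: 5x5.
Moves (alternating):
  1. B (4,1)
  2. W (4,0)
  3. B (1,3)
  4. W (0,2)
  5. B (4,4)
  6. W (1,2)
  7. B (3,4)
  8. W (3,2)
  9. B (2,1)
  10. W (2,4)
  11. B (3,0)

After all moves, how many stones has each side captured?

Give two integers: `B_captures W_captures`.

Move 1: B@(4,1) -> caps B=0 W=0
Move 2: W@(4,0) -> caps B=0 W=0
Move 3: B@(1,3) -> caps B=0 W=0
Move 4: W@(0,2) -> caps B=0 W=0
Move 5: B@(4,4) -> caps B=0 W=0
Move 6: W@(1,2) -> caps B=0 W=0
Move 7: B@(3,4) -> caps B=0 W=0
Move 8: W@(3,2) -> caps B=0 W=0
Move 9: B@(2,1) -> caps B=0 W=0
Move 10: W@(2,4) -> caps B=0 W=0
Move 11: B@(3,0) -> caps B=1 W=0

Answer: 1 0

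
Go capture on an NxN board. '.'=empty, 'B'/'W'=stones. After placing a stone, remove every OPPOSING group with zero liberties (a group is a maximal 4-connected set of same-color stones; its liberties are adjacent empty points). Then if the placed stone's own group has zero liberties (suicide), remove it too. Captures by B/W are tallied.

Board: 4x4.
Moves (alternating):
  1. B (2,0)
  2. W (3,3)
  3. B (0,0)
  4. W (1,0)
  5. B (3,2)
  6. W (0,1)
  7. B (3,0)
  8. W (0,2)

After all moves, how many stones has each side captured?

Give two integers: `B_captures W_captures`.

Answer: 0 1

Derivation:
Move 1: B@(2,0) -> caps B=0 W=0
Move 2: W@(3,3) -> caps B=0 W=0
Move 3: B@(0,0) -> caps B=0 W=0
Move 4: W@(1,0) -> caps B=0 W=0
Move 5: B@(3,2) -> caps B=0 W=0
Move 6: W@(0,1) -> caps B=0 W=1
Move 7: B@(3,0) -> caps B=0 W=1
Move 8: W@(0,2) -> caps B=0 W=1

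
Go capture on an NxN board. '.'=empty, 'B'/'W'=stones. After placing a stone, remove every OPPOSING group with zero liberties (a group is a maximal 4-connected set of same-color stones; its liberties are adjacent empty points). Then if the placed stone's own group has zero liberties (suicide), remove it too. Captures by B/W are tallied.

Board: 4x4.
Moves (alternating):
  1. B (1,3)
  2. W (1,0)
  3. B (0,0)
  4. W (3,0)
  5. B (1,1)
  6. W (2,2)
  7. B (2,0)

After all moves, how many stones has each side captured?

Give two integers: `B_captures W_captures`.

Answer: 1 0

Derivation:
Move 1: B@(1,3) -> caps B=0 W=0
Move 2: W@(1,0) -> caps B=0 W=0
Move 3: B@(0,0) -> caps B=0 W=0
Move 4: W@(3,0) -> caps B=0 W=0
Move 5: B@(1,1) -> caps B=0 W=0
Move 6: W@(2,2) -> caps B=0 W=0
Move 7: B@(2,0) -> caps B=1 W=0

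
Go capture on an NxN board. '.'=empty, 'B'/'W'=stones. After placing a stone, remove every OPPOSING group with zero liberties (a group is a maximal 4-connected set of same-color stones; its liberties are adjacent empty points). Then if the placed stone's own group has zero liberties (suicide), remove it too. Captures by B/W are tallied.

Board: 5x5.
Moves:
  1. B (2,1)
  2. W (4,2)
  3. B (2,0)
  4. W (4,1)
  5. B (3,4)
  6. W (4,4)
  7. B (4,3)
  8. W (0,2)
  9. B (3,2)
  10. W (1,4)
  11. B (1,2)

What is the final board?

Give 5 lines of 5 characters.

Move 1: B@(2,1) -> caps B=0 W=0
Move 2: W@(4,2) -> caps B=0 W=0
Move 3: B@(2,0) -> caps B=0 W=0
Move 4: W@(4,1) -> caps B=0 W=0
Move 5: B@(3,4) -> caps B=0 W=0
Move 6: W@(4,4) -> caps B=0 W=0
Move 7: B@(4,3) -> caps B=1 W=0
Move 8: W@(0,2) -> caps B=1 W=0
Move 9: B@(3,2) -> caps B=1 W=0
Move 10: W@(1,4) -> caps B=1 W=0
Move 11: B@(1,2) -> caps B=1 W=0

Answer: ..W..
..B.W
BB...
..B.B
.WWB.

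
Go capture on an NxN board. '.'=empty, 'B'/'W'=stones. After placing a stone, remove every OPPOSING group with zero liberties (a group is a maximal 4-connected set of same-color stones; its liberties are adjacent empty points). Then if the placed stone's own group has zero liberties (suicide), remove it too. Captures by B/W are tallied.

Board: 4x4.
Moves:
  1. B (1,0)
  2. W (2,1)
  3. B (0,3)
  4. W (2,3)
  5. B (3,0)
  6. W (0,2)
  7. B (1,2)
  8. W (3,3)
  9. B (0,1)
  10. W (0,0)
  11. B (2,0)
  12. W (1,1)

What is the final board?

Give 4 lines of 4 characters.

Answer: .B.B
BWB.
BW.W
B..W

Derivation:
Move 1: B@(1,0) -> caps B=0 W=0
Move 2: W@(2,1) -> caps B=0 W=0
Move 3: B@(0,3) -> caps B=0 W=0
Move 4: W@(2,3) -> caps B=0 W=0
Move 5: B@(3,0) -> caps B=0 W=0
Move 6: W@(0,2) -> caps B=0 W=0
Move 7: B@(1,2) -> caps B=0 W=0
Move 8: W@(3,3) -> caps B=0 W=0
Move 9: B@(0,1) -> caps B=1 W=0
Move 10: W@(0,0) -> caps B=1 W=0
Move 11: B@(2,0) -> caps B=1 W=0
Move 12: W@(1,1) -> caps B=1 W=0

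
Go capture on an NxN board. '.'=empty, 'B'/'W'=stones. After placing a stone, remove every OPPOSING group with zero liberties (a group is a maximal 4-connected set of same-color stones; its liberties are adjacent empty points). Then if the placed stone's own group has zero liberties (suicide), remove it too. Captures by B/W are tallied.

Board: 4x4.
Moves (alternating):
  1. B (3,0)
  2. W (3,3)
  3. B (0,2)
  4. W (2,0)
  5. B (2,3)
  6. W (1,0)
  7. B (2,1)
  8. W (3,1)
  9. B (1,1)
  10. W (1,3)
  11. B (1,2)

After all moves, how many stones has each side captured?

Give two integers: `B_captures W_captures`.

Move 1: B@(3,0) -> caps B=0 W=0
Move 2: W@(3,3) -> caps B=0 W=0
Move 3: B@(0,2) -> caps B=0 W=0
Move 4: W@(2,0) -> caps B=0 W=0
Move 5: B@(2,3) -> caps B=0 W=0
Move 6: W@(1,0) -> caps B=0 W=0
Move 7: B@(2,1) -> caps B=0 W=0
Move 8: W@(3,1) -> caps B=0 W=1
Move 9: B@(1,1) -> caps B=0 W=1
Move 10: W@(1,3) -> caps B=0 W=1
Move 11: B@(1,2) -> caps B=0 W=1

Answer: 0 1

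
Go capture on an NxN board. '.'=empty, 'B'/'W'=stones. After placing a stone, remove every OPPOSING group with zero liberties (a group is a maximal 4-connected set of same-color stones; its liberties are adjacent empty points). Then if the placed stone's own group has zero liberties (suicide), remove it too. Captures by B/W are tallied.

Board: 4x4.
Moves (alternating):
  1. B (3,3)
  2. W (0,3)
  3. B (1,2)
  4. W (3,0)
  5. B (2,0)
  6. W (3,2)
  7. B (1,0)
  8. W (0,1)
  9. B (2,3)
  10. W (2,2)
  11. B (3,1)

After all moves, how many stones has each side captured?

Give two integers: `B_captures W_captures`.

Move 1: B@(3,3) -> caps B=0 W=0
Move 2: W@(0,3) -> caps B=0 W=0
Move 3: B@(1,2) -> caps B=0 W=0
Move 4: W@(3,0) -> caps B=0 W=0
Move 5: B@(2,0) -> caps B=0 W=0
Move 6: W@(3,2) -> caps B=0 W=0
Move 7: B@(1,0) -> caps B=0 W=0
Move 8: W@(0,1) -> caps B=0 W=0
Move 9: B@(2,3) -> caps B=0 W=0
Move 10: W@(2,2) -> caps B=0 W=0
Move 11: B@(3,1) -> caps B=1 W=0

Answer: 1 0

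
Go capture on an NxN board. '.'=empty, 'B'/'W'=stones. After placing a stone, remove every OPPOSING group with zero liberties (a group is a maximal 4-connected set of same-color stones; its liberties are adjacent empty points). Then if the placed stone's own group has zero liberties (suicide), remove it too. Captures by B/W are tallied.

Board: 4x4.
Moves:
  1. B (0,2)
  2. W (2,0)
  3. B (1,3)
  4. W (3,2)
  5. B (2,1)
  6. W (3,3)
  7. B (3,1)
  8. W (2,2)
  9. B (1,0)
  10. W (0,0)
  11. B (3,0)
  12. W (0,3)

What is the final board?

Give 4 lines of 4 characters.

Move 1: B@(0,2) -> caps B=0 W=0
Move 2: W@(2,0) -> caps B=0 W=0
Move 3: B@(1,3) -> caps B=0 W=0
Move 4: W@(3,2) -> caps B=0 W=0
Move 5: B@(2,1) -> caps B=0 W=0
Move 6: W@(3,3) -> caps B=0 W=0
Move 7: B@(3,1) -> caps B=0 W=0
Move 8: W@(2,2) -> caps B=0 W=0
Move 9: B@(1,0) -> caps B=0 W=0
Move 10: W@(0,0) -> caps B=0 W=0
Move 11: B@(3,0) -> caps B=1 W=0
Move 12: W@(0,3) -> caps B=1 W=0

Answer: W.B.
B..B
.BW.
BBWW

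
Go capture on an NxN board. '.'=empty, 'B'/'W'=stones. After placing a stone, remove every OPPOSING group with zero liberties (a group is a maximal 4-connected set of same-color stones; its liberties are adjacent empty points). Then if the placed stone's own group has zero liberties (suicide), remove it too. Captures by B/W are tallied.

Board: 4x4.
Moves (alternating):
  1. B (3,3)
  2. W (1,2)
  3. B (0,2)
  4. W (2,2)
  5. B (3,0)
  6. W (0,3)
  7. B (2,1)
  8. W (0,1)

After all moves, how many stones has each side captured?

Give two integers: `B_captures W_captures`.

Move 1: B@(3,3) -> caps B=0 W=0
Move 2: W@(1,2) -> caps B=0 W=0
Move 3: B@(0,2) -> caps B=0 W=0
Move 4: W@(2,2) -> caps B=0 W=0
Move 5: B@(3,0) -> caps B=0 W=0
Move 6: W@(0,3) -> caps B=0 W=0
Move 7: B@(2,1) -> caps B=0 W=0
Move 8: W@(0,1) -> caps B=0 W=1

Answer: 0 1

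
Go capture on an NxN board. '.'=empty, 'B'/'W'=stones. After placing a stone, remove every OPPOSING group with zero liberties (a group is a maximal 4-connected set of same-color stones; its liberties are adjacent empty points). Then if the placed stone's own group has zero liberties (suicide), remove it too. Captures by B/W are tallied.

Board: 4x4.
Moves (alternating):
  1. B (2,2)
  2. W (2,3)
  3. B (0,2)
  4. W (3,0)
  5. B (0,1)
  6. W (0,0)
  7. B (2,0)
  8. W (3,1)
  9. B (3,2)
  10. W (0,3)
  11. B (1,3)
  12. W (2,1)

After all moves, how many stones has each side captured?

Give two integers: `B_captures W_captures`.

Answer: 1 0

Derivation:
Move 1: B@(2,2) -> caps B=0 W=0
Move 2: W@(2,3) -> caps B=0 W=0
Move 3: B@(0,2) -> caps B=0 W=0
Move 4: W@(3,0) -> caps B=0 W=0
Move 5: B@(0,1) -> caps B=0 W=0
Move 6: W@(0,0) -> caps B=0 W=0
Move 7: B@(2,0) -> caps B=0 W=0
Move 8: W@(3,1) -> caps B=0 W=0
Move 9: B@(3,2) -> caps B=0 W=0
Move 10: W@(0,3) -> caps B=0 W=0
Move 11: B@(1,3) -> caps B=1 W=0
Move 12: W@(2,1) -> caps B=1 W=0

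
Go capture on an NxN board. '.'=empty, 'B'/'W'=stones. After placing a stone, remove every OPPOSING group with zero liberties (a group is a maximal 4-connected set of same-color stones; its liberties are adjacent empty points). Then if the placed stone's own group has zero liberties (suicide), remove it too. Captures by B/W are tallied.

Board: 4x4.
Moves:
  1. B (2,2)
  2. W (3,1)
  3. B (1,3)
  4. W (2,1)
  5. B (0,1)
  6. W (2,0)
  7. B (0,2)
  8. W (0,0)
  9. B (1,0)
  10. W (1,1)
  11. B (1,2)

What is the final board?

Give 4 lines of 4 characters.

Answer: .BB.
BWBB
WWB.
.W..

Derivation:
Move 1: B@(2,2) -> caps B=0 W=0
Move 2: W@(3,1) -> caps B=0 W=0
Move 3: B@(1,3) -> caps B=0 W=0
Move 4: W@(2,1) -> caps B=0 W=0
Move 5: B@(0,1) -> caps B=0 W=0
Move 6: W@(2,0) -> caps B=0 W=0
Move 7: B@(0,2) -> caps B=0 W=0
Move 8: W@(0,0) -> caps B=0 W=0
Move 9: B@(1,0) -> caps B=1 W=0
Move 10: W@(1,1) -> caps B=1 W=0
Move 11: B@(1,2) -> caps B=1 W=0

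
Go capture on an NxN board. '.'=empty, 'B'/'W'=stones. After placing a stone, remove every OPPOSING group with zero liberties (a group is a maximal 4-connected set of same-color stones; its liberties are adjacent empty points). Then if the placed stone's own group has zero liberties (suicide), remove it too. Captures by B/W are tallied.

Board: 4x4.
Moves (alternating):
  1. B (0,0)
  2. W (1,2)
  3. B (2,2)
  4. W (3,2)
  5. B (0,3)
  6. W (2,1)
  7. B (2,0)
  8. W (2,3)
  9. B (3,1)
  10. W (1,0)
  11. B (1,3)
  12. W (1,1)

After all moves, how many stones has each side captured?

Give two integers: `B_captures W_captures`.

Move 1: B@(0,0) -> caps B=0 W=0
Move 2: W@(1,2) -> caps B=0 W=0
Move 3: B@(2,2) -> caps B=0 W=0
Move 4: W@(3,2) -> caps B=0 W=0
Move 5: B@(0,3) -> caps B=0 W=0
Move 6: W@(2,1) -> caps B=0 W=0
Move 7: B@(2,0) -> caps B=0 W=0
Move 8: W@(2,3) -> caps B=0 W=1
Move 9: B@(3,1) -> caps B=0 W=1
Move 10: W@(1,0) -> caps B=0 W=1
Move 11: B@(1,3) -> caps B=0 W=1
Move 12: W@(1,1) -> caps B=0 W=1

Answer: 0 1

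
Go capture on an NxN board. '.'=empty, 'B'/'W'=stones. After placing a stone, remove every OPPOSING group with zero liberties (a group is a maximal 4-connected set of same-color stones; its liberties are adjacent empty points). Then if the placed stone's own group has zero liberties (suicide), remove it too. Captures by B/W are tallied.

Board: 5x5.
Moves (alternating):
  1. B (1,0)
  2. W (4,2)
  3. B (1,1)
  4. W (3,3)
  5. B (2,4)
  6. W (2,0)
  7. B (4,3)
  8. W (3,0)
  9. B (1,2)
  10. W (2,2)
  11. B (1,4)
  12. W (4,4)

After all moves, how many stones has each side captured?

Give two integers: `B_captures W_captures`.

Answer: 0 1

Derivation:
Move 1: B@(1,0) -> caps B=0 W=0
Move 2: W@(4,2) -> caps B=0 W=0
Move 3: B@(1,1) -> caps B=0 W=0
Move 4: W@(3,3) -> caps B=0 W=0
Move 5: B@(2,4) -> caps B=0 W=0
Move 6: W@(2,0) -> caps B=0 W=0
Move 7: B@(4,3) -> caps B=0 W=0
Move 8: W@(3,0) -> caps B=0 W=0
Move 9: B@(1,2) -> caps B=0 W=0
Move 10: W@(2,2) -> caps B=0 W=0
Move 11: B@(1,4) -> caps B=0 W=0
Move 12: W@(4,4) -> caps B=0 W=1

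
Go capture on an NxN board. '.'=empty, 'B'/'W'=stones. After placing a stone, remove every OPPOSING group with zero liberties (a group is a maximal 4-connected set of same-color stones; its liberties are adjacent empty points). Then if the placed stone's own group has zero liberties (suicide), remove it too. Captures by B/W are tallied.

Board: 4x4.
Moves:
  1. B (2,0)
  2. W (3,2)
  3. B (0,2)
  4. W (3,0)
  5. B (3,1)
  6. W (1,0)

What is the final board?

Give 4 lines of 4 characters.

Move 1: B@(2,0) -> caps B=0 W=0
Move 2: W@(3,2) -> caps B=0 W=0
Move 3: B@(0,2) -> caps B=0 W=0
Move 4: W@(3,0) -> caps B=0 W=0
Move 5: B@(3,1) -> caps B=1 W=0
Move 6: W@(1,0) -> caps B=1 W=0

Answer: ..B.
W...
B...
.BW.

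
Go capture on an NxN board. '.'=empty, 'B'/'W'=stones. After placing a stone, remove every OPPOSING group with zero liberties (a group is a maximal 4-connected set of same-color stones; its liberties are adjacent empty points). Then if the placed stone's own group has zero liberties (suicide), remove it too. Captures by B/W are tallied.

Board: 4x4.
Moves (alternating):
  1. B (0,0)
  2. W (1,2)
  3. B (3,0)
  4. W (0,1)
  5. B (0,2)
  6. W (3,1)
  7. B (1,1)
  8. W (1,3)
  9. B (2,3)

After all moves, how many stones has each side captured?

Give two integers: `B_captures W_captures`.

Move 1: B@(0,0) -> caps B=0 W=0
Move 2: W@(1,2) -> caps B=0 W=0
Move 3: B@(3,0) -> caps B=0 W=0
Move 4: W@(0,1) -> caps B=0 W=0
Move 5: B@(0,2) -> caps B=0 W=0
Move 6: W@(3,1) -> caps B=0 W=0
Move 7: B@(1,1) -> caps B=1 W=0
Move 8: W@(1,3) -> caps B=1 W=0
Move 9: B@(2,3) -> caps B=1 W=0

Answer: 1 0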